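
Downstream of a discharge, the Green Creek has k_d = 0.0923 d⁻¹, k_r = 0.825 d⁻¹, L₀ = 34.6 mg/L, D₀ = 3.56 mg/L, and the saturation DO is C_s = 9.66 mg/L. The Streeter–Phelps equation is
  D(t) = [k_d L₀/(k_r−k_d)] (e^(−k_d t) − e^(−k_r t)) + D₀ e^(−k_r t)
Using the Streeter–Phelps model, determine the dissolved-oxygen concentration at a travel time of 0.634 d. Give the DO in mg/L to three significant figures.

k_d L₀/(k_r−k_d) = 0.0923×34.6/(0.825−0.0923) = 3.194/0.7327 = 4.359 mg/L.
e^(−k_d t) = e^(−0.0923×0.6340) = 0.9432; e^(−k_r t) = e^(−0.825×0.6340) = 0.5927.
D = 4.359 × (0.9432 − 0.5927) + 3.56 × 0.5927 = 1.527 + 2.110 = 3.638 mg/L.
DO = C_s − D = 9.66 − 3.638 = 6.022 mg/L.

DO ≈ 6.02 mg/L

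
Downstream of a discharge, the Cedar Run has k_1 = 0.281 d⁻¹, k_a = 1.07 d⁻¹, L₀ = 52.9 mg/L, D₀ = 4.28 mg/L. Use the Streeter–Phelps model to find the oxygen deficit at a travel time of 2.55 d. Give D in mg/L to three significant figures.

k_1 L₀/(k_a−k_1) = 0.281×52.9/(1.07−0.281) = 14.86/0.7890 = 18.84 mg/L.
e^(−k_1 t) = e^(−0.281×2.550) = 0.4884; e^(−k_a t) = e^(−1.07×2.550) = 0.06532.
D = 18.84 × (0.4884 − 0.06532) + 4.28 × 0.06532 = 7.972 + 0.2796 = 8.251 mg/L.

D ≈ 8.25 mg/L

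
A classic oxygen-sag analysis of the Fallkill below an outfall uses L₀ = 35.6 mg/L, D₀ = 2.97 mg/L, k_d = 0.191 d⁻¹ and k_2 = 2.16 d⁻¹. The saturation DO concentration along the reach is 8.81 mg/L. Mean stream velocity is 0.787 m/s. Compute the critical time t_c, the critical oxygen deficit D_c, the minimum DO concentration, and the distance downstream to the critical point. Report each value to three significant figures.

With k_2/k_d = 11.31 and 1 − D₀(k_2−k_d)/(k_d L₀) = 0.1400,
t_c = ln(11.31 × 0.1400) / (2.16 − 0.191) = ln(1.583) / 1.969 = 0.4592/1.969 = 0.2332 d.
D_c = (k_d/k_2) L₀ e^(−k_d t_c) = (0.191/2.16) × 35.6 × e^(−0.191×0.2332) = 0.08843 × 35.6 × 0.9564 = 3.011 mg/L.
Minimum DO = C_s − D_c = 8.81 − 3.011 = 5.799 mg/L.
x_c = v t_c = 0.787 m/s × 0.2332 d × 86400 s/d = 15860 m ≈ 15.9 km.

t_c ≈ 0.233 d; D_c ≈ 3.01 mg/L; min DO ≈ 5.80 mg/L; x_c ≈ 15.9 km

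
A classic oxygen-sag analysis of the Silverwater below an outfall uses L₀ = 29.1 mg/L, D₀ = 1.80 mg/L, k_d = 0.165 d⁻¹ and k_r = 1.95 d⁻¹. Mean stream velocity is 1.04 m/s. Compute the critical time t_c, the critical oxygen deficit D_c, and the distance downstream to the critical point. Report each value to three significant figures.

t_c ≈ 0.764 d; D_c ≈ 2.17 mg/L; x_c ≈ 68.6 km

t_c = [1/(k_r−k_d)] ln[(k_r/k_d)(1 − D₀(k_r−k_d)/(k_d L₀))]
= [1/(1.95−0.165)] ln[(1.95/0.165)(1 − 1.80×1.785/(0.165×29.1))]
= (1/1.785) ln[11.82 × 0.3308] = 0.5602 × ln(3.910) = 0.5602 × 1.364 = 0.7639 d.
D_c = (k_d/k_r) L₀ e^(−k_d t_c) = (0.165/1.95) × 29.1 × e^(−0.165×0.7639) = 0.08462 × 29.1 × 0.8816 = 2.171 mg/L.
x_c = v t_c = 1.04 m/s × 0.7639 d × 86400 s/d = 68640 m ≈ 68.6 km.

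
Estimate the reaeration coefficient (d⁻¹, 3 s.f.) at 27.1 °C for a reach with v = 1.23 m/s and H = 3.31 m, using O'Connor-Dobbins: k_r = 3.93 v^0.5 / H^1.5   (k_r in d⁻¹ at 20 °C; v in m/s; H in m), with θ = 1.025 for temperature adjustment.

k_r ≈ 0.862 d⁻¹

k_r(20) = 3.93 × 1.23^0.5 / 3.31^1.5 = 3.93 × 1.109 / 6.022 = 0.7238 d⁻¹.
k_r(27.1) = 0.7238 × 1.025^(27.1−20) = 0.7238 × 1.192 = 0.8625 d⁻¹.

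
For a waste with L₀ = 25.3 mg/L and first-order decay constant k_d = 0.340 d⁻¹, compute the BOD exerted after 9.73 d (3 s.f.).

y ≈ 24.4 mg/L

y_t = L₀(1 − e^(−k_d t)) = 25.3 × (1 − e^(−0.340×9.73))
= 25.3 × (1 − 0.03658) = 25.3 × 0.9634 = 24.37 mg/L.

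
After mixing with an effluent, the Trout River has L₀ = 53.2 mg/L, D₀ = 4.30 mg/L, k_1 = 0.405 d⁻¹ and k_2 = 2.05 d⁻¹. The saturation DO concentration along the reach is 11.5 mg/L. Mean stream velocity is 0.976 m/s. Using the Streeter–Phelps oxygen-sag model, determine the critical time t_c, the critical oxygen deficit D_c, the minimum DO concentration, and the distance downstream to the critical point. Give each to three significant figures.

At the critical point dD/dt = 0, so k_1 L₀ e^(−k_1 t) = k_2 D. Substituting D(t) from the Streeter–Phelps equation and solving for t gives
t_c = ln[(k_2/k_1)(1 − D₀(k_2−k_1)/(k_1 L₀))] / (k_2−k_1).
Here k_2−k_1 = 1.645 d⁻¹ and 1 − D₀(k_2−k_1)/(k_1 L₀) = 1 − 4.30×1.645/(0.405×53.2) = 0.6717, so
t_c = ln(5.062 × 0.6717) / 1.645 = 1.224 / 1.645 = 0.7439 d.
D_c = (k_1/k_2) L₀ e^(−k_1 t_c) = (0.405/2.05) × 53.2 × e^(−0.405×0.7439) = 0.1976 × 53.2 × 0.7399 = 7.776 mg/L.
Minimum DO = C_s − D_c = 11.5 − 7.776 = 3.724 mg/L.
x_c = v t_c = 0.976 m/s × 0.7439 d × 86400 s/d = 62730 m ≈ 62.7 km.

t_c ≈ 0.744 d; D_c ≈ 7.78 mg/L; min DO ≈ 3.72 mg/L; x_c ≈ 62.7 km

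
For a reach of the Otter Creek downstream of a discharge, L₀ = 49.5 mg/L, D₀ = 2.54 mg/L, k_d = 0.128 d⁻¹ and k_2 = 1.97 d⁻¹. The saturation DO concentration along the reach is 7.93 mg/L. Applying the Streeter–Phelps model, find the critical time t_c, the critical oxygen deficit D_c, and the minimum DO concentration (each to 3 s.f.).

With k_2/k_d = 15.39 and 1 − D₀(k_2−k_d)/(k_d L₀) = 0.2616,
t_c = ln(15.39 × 0.2616) / (1.97 − 0.128) = ln(4.026) / 1.842 = 1.393/1.842 = 0.7561 d.
D_c = (k_d/k_2) L₀ e^(−k_d t_c) = (0.128/1.97) × 49.5 × e^(−0.128×0.7561) = 0.06497 × 49.5 × 0.9078 = 2.920 mg/L.
Minimum DO = C_s − D_c = 7.93 − 2.920 = 5.010 mg/L.

t_c ≈ 0.756 d; D_c ≈ 2.92 mg/L; min DO ≈ 5.01 mg/L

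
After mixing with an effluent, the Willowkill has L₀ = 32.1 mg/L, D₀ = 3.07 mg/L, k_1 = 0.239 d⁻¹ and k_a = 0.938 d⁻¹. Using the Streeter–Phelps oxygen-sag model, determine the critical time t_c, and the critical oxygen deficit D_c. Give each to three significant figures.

With k_a/k_1 = 3.925 and 1 − D₀(k_a−k_1)/(k_1 L₀) = 0.7203,
t_c = ln(3.925 × 0.7203) / (0.938 − 0.239) = ln(2.827) / 0.6990 = 1.039/0.6990 = 1.487 d.
D_c = (k_1/k_a) L₀ e^(−k_1 t_c) = (0.239/0.938) × 32.1 × e^(−0.239×1.487) = 0.2548 × 32.1 × 0.7010 = 5.733 mg/L.

t_c ≈ 1.49 d; D_c ≈ 5.73 mg/L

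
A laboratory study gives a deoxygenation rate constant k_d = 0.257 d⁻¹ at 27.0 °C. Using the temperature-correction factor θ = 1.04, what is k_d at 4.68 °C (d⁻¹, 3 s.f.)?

k_d ≈ 0.107 d⁻¹

k_d(T₂) = k_d(T₁) · θ^(T₂−T₁) = 0.257 × 1.04^(4.68−27.0)
= 0.257 × 1.04^-22.3 = 0.257 × 0.4167 = 0.1071 d⁻¹.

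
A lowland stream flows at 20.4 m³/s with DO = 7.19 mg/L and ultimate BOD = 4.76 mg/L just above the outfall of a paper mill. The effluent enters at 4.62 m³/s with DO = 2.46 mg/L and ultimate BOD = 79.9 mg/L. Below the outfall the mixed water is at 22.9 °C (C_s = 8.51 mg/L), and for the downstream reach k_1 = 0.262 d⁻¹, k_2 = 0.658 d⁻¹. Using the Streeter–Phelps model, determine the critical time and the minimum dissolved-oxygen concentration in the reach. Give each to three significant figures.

Mixed DO = (20.4×7.19 + 4.62×2.46)/(20.4+4.62) = 158.0/25.02 = 6.317 mg/L.
Mixed L₀ = (20.4×4.76 + 4.62×79.9)/(25.02) = 466.2/25.02 = 18.63 mg/L.
Initial deficit D₀ = C_s − DO₀ = 8.51 − 6.317 = 2.193 mg/L.
t_c = (1/0.3960) ln[(0.658/0.262)(1 − 2.193×0.3960/(0.262×18.63))] = 2.525 × ln(2.065) = 1.831 d.
D_c = (0.262/0.658) × 18.63 × e^(−0.262×1.831) = 0.3982 × 18.63 × 0.6190 = 4.593 mg/L.
Minimum DO = 8.51 − 4.593 = 3.917 mg/L.

t_c ≈ 1.83 d; minimum DO ≈ 3.92 mg/L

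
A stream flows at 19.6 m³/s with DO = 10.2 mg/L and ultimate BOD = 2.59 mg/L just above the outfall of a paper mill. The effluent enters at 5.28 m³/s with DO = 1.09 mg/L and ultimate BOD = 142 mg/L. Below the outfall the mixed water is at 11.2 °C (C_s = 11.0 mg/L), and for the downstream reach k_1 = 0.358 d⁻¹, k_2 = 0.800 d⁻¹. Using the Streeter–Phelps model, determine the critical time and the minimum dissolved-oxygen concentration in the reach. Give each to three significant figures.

t_c ≈ 1.57 d; minimum DO ≈ 2.79 mg/L

Mixed DO = (19.6×10.2 + 5.28×1.09)/(19.6+5.28) = 205.7/24.88 = 8.267 mg/L.
Mixed L₀ = (19.6×2.59 + 5.28×142)/(24.88) = 800.5/24.88 = 32.18 mg/L.
Initial deficit D₀ = C_s − DO₀ = 11.0 − 8.267 = 2.733 mg/L.
t_c = (1/0.4420) ln[(0.800/0.358)(1 − 2.733×0.4420/(0.358×32.18))] = 2.262 × ln(2.000) = 1.569 d.
D_c = (0.358/0.800) × 32.18 × e^(−0.358×1.569) = 0.4475 × 32.18 × 0.5703 = 8.212 mg/L.
Minimum DO = 11.0 − 8.212 = 2.788 mg/L.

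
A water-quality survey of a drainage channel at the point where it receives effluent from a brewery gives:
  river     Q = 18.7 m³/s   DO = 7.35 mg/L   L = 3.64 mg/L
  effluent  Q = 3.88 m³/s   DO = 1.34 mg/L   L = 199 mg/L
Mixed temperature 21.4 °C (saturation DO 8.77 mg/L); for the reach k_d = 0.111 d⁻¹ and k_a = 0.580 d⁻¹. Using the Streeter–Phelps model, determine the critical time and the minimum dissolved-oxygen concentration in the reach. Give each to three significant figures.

Mixed DO = (18.7×7.35 + 3.88×1.34)/(18.7+3.88) = 142.6/22.58 = 6.317 mg/L.
Mixed L₀ = (18.7×3.64 + 3.88×199)/(22.58) = 840.2/22.58 = 37.21 mg/L.
Initial deficit D₀ = C_s − DO₀ = 8.77 − 6.317 = 2.453 mg/L.
t_c = (1/0.4690) ln[(0.580/0.111)(1 − 2.453×0.4690/(0.111×37.21))] = 2.132 × ln(3.770) = 2.830 d.
D_c = (0.111/0.580) × 37.21 × e^(−0.111×2.830) = 0.1914 × 37.21 × 0.7305 = 5.202 mg/L.
Minimum DO = 8.77 − 5.202 = 3.568 mg/L.

t_c ≈ 2.83 d; minimum DO ≈ 3.57 mg/L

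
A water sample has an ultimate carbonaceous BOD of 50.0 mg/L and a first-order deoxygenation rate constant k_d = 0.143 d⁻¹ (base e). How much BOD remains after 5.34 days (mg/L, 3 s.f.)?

L_t = L₀ e^(−k_d t) = 50.0 × e^(−0.143×5.34) = 50.0 × 0.4660 = 23.30 mg/L.

L ≈ 23.3 mg/L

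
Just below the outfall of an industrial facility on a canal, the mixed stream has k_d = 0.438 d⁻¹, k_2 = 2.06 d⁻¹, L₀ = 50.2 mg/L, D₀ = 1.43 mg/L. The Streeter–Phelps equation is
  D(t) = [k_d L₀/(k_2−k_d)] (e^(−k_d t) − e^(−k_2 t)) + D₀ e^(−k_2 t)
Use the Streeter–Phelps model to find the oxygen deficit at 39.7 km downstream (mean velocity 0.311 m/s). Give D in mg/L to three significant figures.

D ≈ 6.52 mg/L

Travel time t = x/v = 39.7 km / (0.311 m/s) = 39700 m / 0.311 m/s = 127700 s = 1.477 d.
k_d L₀/(k_2−k_d) = 0.438×50.2/(2.06−0.438) = 21.99/1.622 = 13.56 mg/L.
e^(−k_d t) = e^(−0.438×1.477) = 0.5235; e^(−k_2 t) = e^(−2.06×1.477) = 0.04766.
D = 13.56 × (0.5235 − 0.04766) + 1.43 × 0.04766 = 6.451 + 0.06816 = 6.519 mg/L.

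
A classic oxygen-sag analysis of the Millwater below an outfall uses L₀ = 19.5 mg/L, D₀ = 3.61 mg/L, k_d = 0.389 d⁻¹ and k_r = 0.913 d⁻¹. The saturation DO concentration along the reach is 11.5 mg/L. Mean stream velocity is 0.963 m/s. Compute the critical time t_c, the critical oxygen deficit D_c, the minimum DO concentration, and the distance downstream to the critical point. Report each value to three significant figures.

t_c = [1/(k_r−k_d)] ln[(k_r/k_d)(1 − D₀(k_r−k_d)/(k_d L₀))]
= [1/(0.913−0.389)] ln[(0.913/0.389)(1 − 3.61×0.5240/(0.389×19.5))]
= (1/0.5240) ln[2.347 × 0.7506] = 1.908 × ln(1.762) = 1.908 × 0.5663 = 1.081 d.
L(t_c) = L₀ e^(−k_d t_c) = 19.5 × 0.6568 = 12.81 mg/L, and at the critical point k_r D_c = k_d L, so D_c = (0.389/0.913) × 12.81 = 5.457 mg/L.
Minimum DO = C_s − D_c = 11.5 − 5.457 = 6.043 mg/L.
x_c = v t_c = 0.963 m/s × 1.081 d × 86400 s/d = 89920 m ≈ 89.9 km.

t_c ≈ 1.08 d; D_c ≈ 5.46 mg/L; min DO ≈ 6.04 mg/L; x_c ≈ 89.9 km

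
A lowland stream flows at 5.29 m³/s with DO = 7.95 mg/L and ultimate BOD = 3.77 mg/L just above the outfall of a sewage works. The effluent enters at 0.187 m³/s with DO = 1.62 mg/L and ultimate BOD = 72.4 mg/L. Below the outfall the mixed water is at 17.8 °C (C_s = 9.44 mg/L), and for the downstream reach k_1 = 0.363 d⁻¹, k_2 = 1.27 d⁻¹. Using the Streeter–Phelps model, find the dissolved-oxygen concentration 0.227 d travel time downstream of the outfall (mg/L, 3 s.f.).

DO ≈ 7.74 mg/L

Mixed DO = (5.29×7.95 + 0.187×1.62)/(5.29+0.187) = 42.36/5.477 = 7.734 mg/L.
Mixed L₀ = (5.29×3.77 + 0.187×72.4)/(5.477) = 33.48/5.477 = 6.113 mg/L.
Initial deficit D₀ = C_s − DO₀ = 9.44 − 7.734 = 1.706 mg/L.
D(0.227) = [0.363×6.113/(1.27−0.363)](e^(−0.363×0.227) − e^(−1.27×0.227)) + 1.706 e^(−1.27×0.227)
= 2.447 × (0.9209 − 0.7495) + 1.706 × 0.7495 = 1.698 mg/L.
DO = 9.44 − 1.698 = 7.742 mg/L.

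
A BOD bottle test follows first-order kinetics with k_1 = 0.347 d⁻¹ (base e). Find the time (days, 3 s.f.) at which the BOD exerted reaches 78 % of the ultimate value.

t ≈ 4.36 d

y/L₀ = 1 − e^(−k_1 t) = 0.78 ⇒ e^(−k_1 t) = 0.220
t = −ln(0.220) / 0.347 = 1.514 / 0.347 = 4.363 d.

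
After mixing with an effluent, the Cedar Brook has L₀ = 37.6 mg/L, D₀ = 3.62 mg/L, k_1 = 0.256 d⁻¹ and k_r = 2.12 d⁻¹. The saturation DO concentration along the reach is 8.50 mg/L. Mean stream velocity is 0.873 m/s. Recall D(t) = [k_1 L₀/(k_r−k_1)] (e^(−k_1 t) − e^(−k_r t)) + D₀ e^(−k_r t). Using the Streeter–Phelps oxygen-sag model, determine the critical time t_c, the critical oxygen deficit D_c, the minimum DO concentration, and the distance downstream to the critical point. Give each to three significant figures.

At the critical point dD/dt = 0, so k_1 L₀ e^(−k_1 t) = k_r D. Substituting D(t) from the Streeter–Phelps equation and solving for t gives
t_c = ln[(k_r/k_1)(1 − D₀(k_r−k_1)/(k_1 L₀))] / (k_r−k_1).
Here k_r−k_1 = 1.864 d⁻¹ and 1 − D₀(k_r−k_1)/(k_1 L₀) = 1 − 3.62×1.864/(0.256×37.6) = 0.2990, so
t_c = ln(8.281 × 0.2990) / 1.864 = 0.9066 / 1.864 = 0.4864 d.
L(t_c) = L₀ e^(−k_1 t_c) = 37.6 × 0.8829 = 33.20 mg/L, and at the critical point k_r D_c = k_1 L, so D_c = (0.256/2.12) × 33.20 = 4.009 mg/L.
Minimum DO = C_s − D_c = 8.50 − 4.009 = 4.491 mg/L.
x_c = v t_c = 0.873 m/s × 0.4864 d × 86400 s/d = 36690 m ≈ 36.7 km.

t_c ≈ 0.486 d; D_c ≈ 4.01 mg/L; min DO ≈ 4.49 mg/L; x_c ≈ 36.7 km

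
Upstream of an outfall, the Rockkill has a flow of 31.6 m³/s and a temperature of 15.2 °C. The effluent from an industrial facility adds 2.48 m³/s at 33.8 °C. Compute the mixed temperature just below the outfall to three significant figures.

16.6 °C

Flow-weighted mixing: C = (Q_r C_r + Q_w C_w)/(Q_r + Q_w)
= (31.6×15.2 + 2.48×33.8)/(31.6 + 2.48) = 564.1/34.08 = 16.55 °C.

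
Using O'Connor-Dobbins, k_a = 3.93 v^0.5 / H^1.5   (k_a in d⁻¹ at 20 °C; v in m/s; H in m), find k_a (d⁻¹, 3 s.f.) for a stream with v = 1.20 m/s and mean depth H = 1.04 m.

k_a ≈ 4.06 d⁻¹

k_a = 3.93 × 1.20^0.5 / 1.04^1.5 = 3.93 × 1.095 / 1.061 = 4.059 d⁻¹.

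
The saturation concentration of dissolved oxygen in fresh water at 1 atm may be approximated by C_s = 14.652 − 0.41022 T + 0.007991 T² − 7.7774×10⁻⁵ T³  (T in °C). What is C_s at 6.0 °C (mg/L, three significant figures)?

C_s ≈ 12.5 mg/L

C_s = 14.652 − 0.41022×6.0 + 0.007991×6.0² − 7.7774×10⁻⁵×6.0³ = 12.46 mg/L.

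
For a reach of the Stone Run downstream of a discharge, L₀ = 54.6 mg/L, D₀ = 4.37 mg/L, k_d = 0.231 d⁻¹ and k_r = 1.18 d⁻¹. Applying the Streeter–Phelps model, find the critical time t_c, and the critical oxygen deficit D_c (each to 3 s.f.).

With k_r/k_d = 5.108 and 1 − D₀(k_r−k_d)/(k_d L₀) = 0.6712,
t_c = ln(5.108 × 0.6712) / (1.18 − 0.231) = ln(3.429) / 0.9490 = 1.232/0.9490 = 1.298 d.
D_c = (k_d/k_r) L₀ e^(−k_d t_c) = (0.231/1.18) × 54.6 × e^(−0.231×1.298) = 0.1958 × 54.6 × 0.7409 = 7.919 mg/L.

t_c ≈ 1.30 d; D_c ≈ 7.92 mg/L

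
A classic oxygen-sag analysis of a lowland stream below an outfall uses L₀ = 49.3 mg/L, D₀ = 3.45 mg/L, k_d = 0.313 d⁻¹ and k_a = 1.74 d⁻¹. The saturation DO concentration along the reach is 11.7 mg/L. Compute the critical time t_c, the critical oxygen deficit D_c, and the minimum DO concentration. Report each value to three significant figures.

t_c = [1/(k_a−k_d)] ln[(k_a/k_d)(1 − D₀(k_a−k_d)/(k_d L₀))]
= [1/(1.74−0.313)] ln[(1.74/0.313)(1 − 3.45×1.427/(0.313×49.3))]
= (1/1.427) ln[5.559 × 0.6810] = 0.7008 × ln(3.786) = 0.7008 × 1.331 = 0.9329 d.
D_c = (k_d/k_a) L₀ e^(−k_d t_c) = (0.313/1.74) × 49.3 × e^(−0.313×0.9329) = 0.1799 × 49.3 × 0.7468 = 6.623 mg/L.
Minimum DO = C_s − D_c = 11.7 − 6.623 = 5.077 mg/L.

t_c ≈ 0.933 d; D_c ≈ 6.62 mg/L; min DO ≈ 5.08 mg/L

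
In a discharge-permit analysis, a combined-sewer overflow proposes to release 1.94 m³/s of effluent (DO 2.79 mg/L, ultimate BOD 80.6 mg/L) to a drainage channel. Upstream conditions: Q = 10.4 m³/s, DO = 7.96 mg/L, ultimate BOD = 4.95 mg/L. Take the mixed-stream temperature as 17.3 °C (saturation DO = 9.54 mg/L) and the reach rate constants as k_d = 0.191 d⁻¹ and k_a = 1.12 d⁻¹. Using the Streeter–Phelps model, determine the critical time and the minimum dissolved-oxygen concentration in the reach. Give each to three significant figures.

t_c ≈ 0.640 d; minimum DO ≈ 7.00 mg/L

Mixed DO = (10.4×7.96 + 1.94×2.79)/(10.4+1.94) = 88.20/12.34 = 7.147 mg/L.
Mixed L₀ = (10.4×4.95 + 1.94×80.6)/(12.34) = 207.8/12.34 = 16.84 mg/L.
Initial deficit D₀ = C_s − DO₀ = 9.54 − 7.147 = 2.393 mg/L.
t_c = (1/0.9290) ln[(1.12/0.191)(1 − 2.393×0.9290/(0.191×16.84))] = 1.076 × ln(1.812) = 0.6399 d.
D_c = (0.191/1.12) × 16.84 × e^(−0.191×0.6399) = 0.1705 × 16.84 × 0.8850 = 2.542 mg/L.
Minimum DO = 9.54 − 2.542 = 6.998 mg/L.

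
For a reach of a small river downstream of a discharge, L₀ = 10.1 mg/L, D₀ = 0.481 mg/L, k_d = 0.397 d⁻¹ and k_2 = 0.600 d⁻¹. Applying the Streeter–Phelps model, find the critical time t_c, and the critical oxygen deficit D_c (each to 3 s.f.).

t_c ≈ 1.91 d; D_c ≈ 3.13 mg/L

At the critical point dD/dt = 0, so k_d L₀ e^(−k_d t) = k_2 D. Substituting D(t) from the Streeter–Phelps equation and solving for t gives
t_c = ln[(k_2/k_d)(1 − D₀(k_2−k_d)/(k_d L₀))] / (k_2−k_d).
Here k_2−k_d = 0.2030 d⁻¹ and 1 − D₀(k_2−k_d)/(k_d L₀) = 1 − 0.481×0.2030/(0.397×10.1) = 0.9756, so
t_c = ln(1.511 × 0.9756) / 0.2030 = 0.3883 / 0.2030 = 1.913 d.
D_c = (k_d/k_2) L₀ e^(−k_d t_c) = (0.397/0.600) × 10.1 × e^(−0.397×1.913) = 0.6617 × 10.1 × 0.4679 = 3.127 mg/L.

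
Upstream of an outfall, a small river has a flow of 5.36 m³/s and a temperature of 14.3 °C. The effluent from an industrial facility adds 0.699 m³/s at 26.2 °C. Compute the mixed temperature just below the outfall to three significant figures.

Flow-weighted mixing: C = (Q_r C_r + Q_w C_w)/(Q_r + Q_w)
= (5.36×14.3 + 0.699×26.2)/(5.36 + 0.699) = 94.96/6.059 = 15.67 °C.

15.7 °C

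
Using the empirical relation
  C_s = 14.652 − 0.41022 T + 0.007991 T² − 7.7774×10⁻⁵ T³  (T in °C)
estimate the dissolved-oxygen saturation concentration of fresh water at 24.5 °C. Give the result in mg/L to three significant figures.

C_s = 14.652 − 0.41022×24.5 + 0.007991×24.5² − 7.7774×10⁻⁵×24.5³ = 8.254 mg/L.

C_s ≈ 8.25 mg/L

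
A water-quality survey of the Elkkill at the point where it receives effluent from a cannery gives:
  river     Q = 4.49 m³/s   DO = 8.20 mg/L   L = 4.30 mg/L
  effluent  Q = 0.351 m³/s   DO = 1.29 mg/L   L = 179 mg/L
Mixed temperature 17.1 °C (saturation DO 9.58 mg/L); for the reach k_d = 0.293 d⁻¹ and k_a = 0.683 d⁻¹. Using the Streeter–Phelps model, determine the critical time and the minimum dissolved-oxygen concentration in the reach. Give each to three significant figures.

t_c ≈ 1.76 d; minimum DO ≈ 5.23 mg/L

Mixed DO = (4.49×8.20 + 0.351×1.29)/(4.49+0.351) = 37.27/4.841 = 7.699 mg/L.
Mixed L₀ = (4.49×4.30 + 0.351×179)/(4.841) = 82.14/4.841 = 16.97 mg/L.
Initial deficit D₀ = C_s − DO₀ = 9.58 − 7.699 = 1.881 mg/L.
t_c = (1/0.3900) ln[(0.683/0.293)(1 − 1.881×0.3900/(0.293×16.97))] = 2.564 × ln(1.987) = 1.761 d.
D_c = (0.293/0.683) × 16.97 × e^(−0.293×1.761) = 0.4290 × 16.97 × 0.5970 = 4.345 mg/L.
Minimum DO = 9.58 − 4.345 = 5.235 mg/L.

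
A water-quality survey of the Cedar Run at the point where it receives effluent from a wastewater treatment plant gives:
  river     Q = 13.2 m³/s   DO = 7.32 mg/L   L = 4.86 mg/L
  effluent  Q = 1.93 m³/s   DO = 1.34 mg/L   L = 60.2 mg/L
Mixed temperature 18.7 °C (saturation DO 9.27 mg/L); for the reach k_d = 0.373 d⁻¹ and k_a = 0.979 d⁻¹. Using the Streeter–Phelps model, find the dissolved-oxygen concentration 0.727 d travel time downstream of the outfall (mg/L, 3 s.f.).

DO ≈ 5.95 mg/L

Mixed DO = (13.2×7.32 + 1.93×1.34)/(13.2+1.93) = 99.21/15.13 = 6.557 mg/L.
Mixed L₀ = (13.2×4.86 + 1.93×60.2)/(15.13) = 180.3/15.13 = 11.92 mg/L.
Initial deficit D₀ = C_s − DO₀ = 9.27 − 6.557 = 2.713 mg/L.
D(0.727) = [0.373×11.92/(0.979−0.373)](e^(−0.373×0.727) − e^(−0.979×0.727)) + 2.713 e^(−0.979×0.727)
= 7.336 × (0.7625 − 0.4908) + 2.713 × 0.4908 = 3.325 mg/L.
DO = 9.27 − 3.325 = 5.945 mg/L.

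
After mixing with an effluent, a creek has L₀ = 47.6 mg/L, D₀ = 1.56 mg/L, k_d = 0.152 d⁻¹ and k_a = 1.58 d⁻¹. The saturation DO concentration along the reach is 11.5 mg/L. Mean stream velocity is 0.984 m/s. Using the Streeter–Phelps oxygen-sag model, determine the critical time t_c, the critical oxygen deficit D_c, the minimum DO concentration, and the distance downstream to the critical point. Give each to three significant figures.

t_c ≈ 1.38 d; D_c ≈ 3.71 mg/L; min DO ≈ 7.79 mg/L; x_c ≈ 117 km

At the critical point dD/dt = 0, so k_d L₀ e^(−k_d t) = k_a D. Substituting D(t) from the Streeter–Phelps equation and solving for t gives
t_c = ln[(k_a/k_d)(1 − D₀(k_a−k_d)/(k_d L₀))] / (k_a−k_d).
Here k_a−k_d = 1.428 d⁻¹ and 1 − D₀(k_a−k_d)/(k_d L₀) = 1 − 1.56×1.428/(0.152×47.6) = 0.6921, so
t_c = ln(10.39 × 0.6921) / 1.428 = 1.973 / 1.428 = 1.382 d.
D_c = (k_d/k_a) L₀ e^(−k_d t_c) = (0.152/1.58) × 47.6 × e^(−0.152×1.382) = 0.09620 × 47.6 × 0.8106 = 3.712 mg/L.
Minimum DO = C_s − D_c = 11.5 − 3.712 = 7.788 mg/L.
x_c = v t_c = 0.984 m/s × 1.382 d × 86400 s/d = 117500 m ≈ 117 km.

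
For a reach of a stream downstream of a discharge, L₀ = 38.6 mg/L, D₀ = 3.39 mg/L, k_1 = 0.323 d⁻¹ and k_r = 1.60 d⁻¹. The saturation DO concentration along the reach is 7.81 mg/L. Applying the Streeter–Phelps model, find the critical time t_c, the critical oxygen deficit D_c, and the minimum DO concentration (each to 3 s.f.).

t_c ≈ 0.919 d; D_c ≈ 5.79 mg/L; min DO ≈ 2.02 mg/L

At the critical point dD/dt = 0, so k_1 L₀ e^(−k_1 t) = k_r D. Substituting D(t) from the Streeter–Phelps equation and solving for t gives
t_c = ln[(k_r/k_1)(1 − D₀(k_r−k_1)/(k_1 L₀))] / (k_r−k_1).
Here k_r−k_1 = 1.277 d⁻¹ and 1 − D₀(k_r−k_1)/(k_1 L₀) = 1 − 3.39×1.277/(0.323×38.6) = 0.6528, so
t_c = ln(4.954 × 0.6528) / 1.277 = 1.174 / 1.277 = 0.9190 d.
L(t_c) = L₀ e^(−k_1 t_c) = 38.6 × 0.7432 = 28.69 mg/L, and at the critical point k_r D_c = k_1 L, so D_c = (0.323/1.60) × 28.69 = 5.791 mg/L.
Minimum DO = C_s − D_c = 7.81 − 5.791 = 2.019 mg/L.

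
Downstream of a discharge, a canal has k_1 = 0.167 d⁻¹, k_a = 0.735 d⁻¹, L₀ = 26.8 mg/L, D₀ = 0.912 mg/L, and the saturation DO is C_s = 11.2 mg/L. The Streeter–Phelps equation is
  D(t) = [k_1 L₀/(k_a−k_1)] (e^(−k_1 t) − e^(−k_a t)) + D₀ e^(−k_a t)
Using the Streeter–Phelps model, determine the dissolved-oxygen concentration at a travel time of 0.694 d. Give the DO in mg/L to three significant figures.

k_1 L₀/(k_a−k_1) = 0.167×26.8/(0.735−0.167) = 4.476/0.5680 = 7.880 mg/L.
e^(−k_1 t) = e^(−0.167×0.6940) = 0.8906; e^(−k_a t) = e^(−0.735×0.6940) = 0.6004.
D = 7.880 × (0.8906 − 0.6004) + 0.912 × 0.6004 = 2.286 + 0.5476 = 2.834 mg/L.
DO = C_s − D = 11.2 − 2.834 = 8.366 mg/L.

DO ≈ 8.37 mg/L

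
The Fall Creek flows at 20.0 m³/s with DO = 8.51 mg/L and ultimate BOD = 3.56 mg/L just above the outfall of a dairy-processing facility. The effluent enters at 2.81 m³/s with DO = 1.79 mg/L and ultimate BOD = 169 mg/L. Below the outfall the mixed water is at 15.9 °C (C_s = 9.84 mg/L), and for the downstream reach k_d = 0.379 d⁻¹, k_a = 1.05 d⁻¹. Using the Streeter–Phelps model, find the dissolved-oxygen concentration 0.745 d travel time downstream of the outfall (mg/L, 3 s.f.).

Mixed DO = (20.0×8.51 + 2.81×1.79)/(20.0+2.81) = 175.2/22.81 = 7.682 mg/L.
Mixed L₀ = (20.0×3.56 + 2.81×169)/(22.81) = 546.1/22.81 = 23.94 mg/L.
Initial deficit D₀ = C_s − DO₀ = 9.84 − 7.682 = 2.158 mg/L.
D(0.745) = [0.379×23.94/(1.05−0.379)](e^(−0.379×0.745) − e^(−1.05×0.745)) + 2.158 e^(−1.05×0.745)
= 13.52 × (0.7540 − 0.4574) + 2.158 × 0.4574 = 4.998 mg/L.
DO = 9.84 − 4.998 = 4.842 mg/L.

DO ≈ 4.84 mg/L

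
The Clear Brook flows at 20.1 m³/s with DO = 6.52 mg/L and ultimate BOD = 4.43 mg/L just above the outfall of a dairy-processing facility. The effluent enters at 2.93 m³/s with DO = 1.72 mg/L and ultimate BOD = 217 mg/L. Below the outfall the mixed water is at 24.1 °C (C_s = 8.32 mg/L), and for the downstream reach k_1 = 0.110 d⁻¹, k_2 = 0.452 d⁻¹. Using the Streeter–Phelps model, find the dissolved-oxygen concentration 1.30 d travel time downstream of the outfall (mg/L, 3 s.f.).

DO ≈ 3.83 mg/L

Mixed DO = (20.1×6.52 + 2.93×1.72)/(20.1+2.93) = 136.1/23.03 = 5.909 mg/L.
Mixed L₀ = (20.1×4.43 + 2.93×217)/(23.03) = 724.9/23.03 = 31.47 mg/L.
Initial deficit D₀ = C_s − DO₀ = 8.32 − 5.909 = 2.411 mg/L.
D(1.30) = [0.110×31.47/(0.452−0.110)](e^(−0.110×1.30) − e^(−0.452×1.30)) + 2.411 e^(−0.452×1.30)
= 10.12 × (0.8668 − 0.5557) + 2.411 × 0.5557 = 4.489 mg/L.
DO = 8.32 − 4.489 = 3.831 mg/L.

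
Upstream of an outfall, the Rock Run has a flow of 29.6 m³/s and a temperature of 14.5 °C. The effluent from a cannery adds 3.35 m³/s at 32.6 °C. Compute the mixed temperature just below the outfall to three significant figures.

16.3 °C

Flow-weighted mixing: C = (Q_r C_r + Q_w C_w)/(Q_r + Q_w)
= (29.6×14.5 + 3.35×32.6)/(29.6 + 3.35) = 538.4/32.95 = 16.34 °C.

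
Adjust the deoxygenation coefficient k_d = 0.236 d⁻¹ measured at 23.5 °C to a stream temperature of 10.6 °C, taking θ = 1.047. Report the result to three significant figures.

k_d(T₂) = k_d(T₁) · θ^(T₂−T₁) = 0.236 × 1.047^(10.6−23.5)
= 0.236 × 1.047^-12.9 = 0.236 × 0.5530 = 0.1305 d⁻¹.

k_d ≈ 0.130 d⁻¹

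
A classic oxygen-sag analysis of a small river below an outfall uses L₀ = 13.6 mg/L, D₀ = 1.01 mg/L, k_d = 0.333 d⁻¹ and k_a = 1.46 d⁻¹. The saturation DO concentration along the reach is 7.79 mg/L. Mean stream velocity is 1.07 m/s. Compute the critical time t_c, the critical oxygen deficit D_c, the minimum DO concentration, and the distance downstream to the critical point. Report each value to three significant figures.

t_c ≈ 1.05 d; D_c ≈ 2.18 mg/L; min DO ≈ 5.61 mg/L; x_c ≈ 97.5 km

With k_a/k_d = 4.384 and 1 − D₀(k_a−k_d)/(k_d L₀) = 0.7487,
t_c = ln(4.384 × 0.7487) / (1.46 − 0.333) = ln(3.282) / 1.127 = 1.189/1.127 = 1.055 d.
D_c = (k_d/k_a) L₀ e^(−k_d t_c) = (0.333/1.46) × 13.6 × e^(−0.333×1.055) = 0.2281 × 13.6 × 0.7038 = 2.183 mg/L.
Minimum DO = C_s − D_c = 7.79 − 2.183 = 5.607 mg/L.
x_c = v t_c = 1.07 m/s × 1.055 d × 86400 s/d = 97500 m ≈ 97.5 km.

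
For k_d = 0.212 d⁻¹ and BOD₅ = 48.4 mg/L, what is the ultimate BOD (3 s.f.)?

L₀ ≈ 74.1 mg/L

BOD₅ = L₀(1 − e^(−5k_d)) ⇒ L₀ = BOD₅ / (1 − e^(−5×0.212))
= 48.4 / (1 − 0.3465) = 48.4 / 0.6535 = 74.06 mg/L.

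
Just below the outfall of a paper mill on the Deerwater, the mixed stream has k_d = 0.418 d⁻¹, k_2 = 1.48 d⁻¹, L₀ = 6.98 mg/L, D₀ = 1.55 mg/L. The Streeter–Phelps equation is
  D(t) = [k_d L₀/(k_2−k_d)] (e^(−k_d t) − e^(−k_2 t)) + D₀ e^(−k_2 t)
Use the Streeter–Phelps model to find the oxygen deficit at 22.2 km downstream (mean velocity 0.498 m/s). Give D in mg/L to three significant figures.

D ≈ 1.66 mg/L

Travel time t = x/v = 22.2 km / (0.498 m/s) = 22200 m / 0.498 m/s = 44580 s = 0.5160 d.
k_d L₀/(k_2−k_d) = 0.418×6.98/(1.48−0.418) = 2.918/1.062 = 2.747 mg/L.
e^(−k_d t) = e^(−0.418×0.5160) = 0.8060; e^(−k_2 t) = e^(−1.48×0.5160) = 0.4660.
D = 2.747 × (0.8060 − 0.4660) + 1.55 × 0.4660 = 0.9341 + 0.7223 = 1.656 mg/L.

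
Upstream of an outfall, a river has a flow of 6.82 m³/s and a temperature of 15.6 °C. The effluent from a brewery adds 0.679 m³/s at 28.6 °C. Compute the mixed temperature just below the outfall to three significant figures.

Flow-weighted mixing: C = (Q_r C_r + Q_w C_w)/(Q_r + Q_w)
= (6.82×15.6 + 0.679×28.6)/(6.82 + 0.679) = 125.8/7.499 = 16.78 °C.

16.8 °C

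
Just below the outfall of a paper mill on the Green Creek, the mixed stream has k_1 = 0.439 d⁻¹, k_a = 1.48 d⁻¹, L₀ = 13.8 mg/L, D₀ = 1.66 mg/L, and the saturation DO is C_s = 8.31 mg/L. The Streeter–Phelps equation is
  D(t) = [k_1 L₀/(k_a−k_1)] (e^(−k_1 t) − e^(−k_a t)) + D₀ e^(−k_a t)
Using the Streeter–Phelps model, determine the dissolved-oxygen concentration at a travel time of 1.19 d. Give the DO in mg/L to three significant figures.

k_1 L₀/(k_a−k_1) = 0.439×13.8/(1.48−0.439) = 6.058/1.041 = 5.820 mg/L.
e^(−k_1 t) = e^(−0.439×1.190) = 0.5931; e^(−k_a t) = e^(−1.48×1.190) = 0.1718.
D = 5.820 × (0.5931 − 0.1718) + 1.66 × 0.1718 = 2.452 + 0.2853 = 2.737 mg/L.
DO = C_s − D = 8.31 − 2.737 = 5.573 mg/L.

DO ≈ 5.57 mg/L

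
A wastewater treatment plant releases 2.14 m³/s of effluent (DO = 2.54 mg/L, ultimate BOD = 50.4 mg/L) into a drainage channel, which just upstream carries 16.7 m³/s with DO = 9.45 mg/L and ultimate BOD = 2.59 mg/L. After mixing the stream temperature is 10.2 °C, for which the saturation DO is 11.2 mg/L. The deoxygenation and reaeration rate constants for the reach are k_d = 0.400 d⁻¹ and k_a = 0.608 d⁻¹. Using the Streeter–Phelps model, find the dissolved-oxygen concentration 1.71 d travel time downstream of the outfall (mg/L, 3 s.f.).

DO ≈ 7.97 mg/L

Mixed DO = (16.7×9.45 + 2.14×2.54)/(16.7+2.14) = 163.3/18.84 = 8.665 mg/L.
Mixed L₀ = (16.7×2.59 + 2.14×50.4)/(18.84) = 151.1/18.84 = 8.021 mg/L.
Initial deficit D₀ = C_s − DO₀ = 11.2 − 8.665 = 2.535 mg/L.
D(1.71) = [0.400×8.021/(0.608−0.400)](e^(−0.400×1.71) − e^(−0.608×1.71)) + 2.535 e^(−0.608×1.71)
= 15.42 × (0.5046 − 0.3536) + 2.535 × 0.3536 = 3.226 mg/L.
DO = 11.2 − 3.226 = 7.974 mg/L.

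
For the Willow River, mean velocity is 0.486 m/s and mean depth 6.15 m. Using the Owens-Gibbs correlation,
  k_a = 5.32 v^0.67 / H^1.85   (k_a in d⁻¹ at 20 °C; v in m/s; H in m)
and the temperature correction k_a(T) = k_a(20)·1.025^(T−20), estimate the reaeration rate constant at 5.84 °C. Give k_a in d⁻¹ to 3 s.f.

k_a(20) = 5.32 × 0.486^0.67 / 6.15^1.85 = 5.32 × 0.6167 / 28.80 = 0.1139 d⁻¹.
k_a(5.84) = 0.1139 × 1.025^(5.84−20) = 0.1139 × 0.7049 = 0.08030 d⁻¹.

k_a ≈ 0.0803 d⁻¹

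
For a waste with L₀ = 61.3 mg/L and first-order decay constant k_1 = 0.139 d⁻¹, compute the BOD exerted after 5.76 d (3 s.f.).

y_t = L₀(1 − e^(−k_1 t)) = 61.3 × (1 − e^(−0.139×5.76))
= 61.3 × (1 − 0.4490) = 61.3 × 0.5510 = 33.77 mg/L.

y ≈ 33.8 mg/L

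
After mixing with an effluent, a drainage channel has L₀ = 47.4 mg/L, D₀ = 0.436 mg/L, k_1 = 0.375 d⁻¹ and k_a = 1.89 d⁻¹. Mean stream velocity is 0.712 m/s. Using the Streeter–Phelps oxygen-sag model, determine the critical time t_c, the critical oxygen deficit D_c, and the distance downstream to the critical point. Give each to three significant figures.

t_c ≈ 1.04 d; D_c ≈ 6.36 mg/L; x_c ≈ 64.1 km

With k_a/k_1 = 5.040 and 1 − D₀(k_a−k_1)/(k_1 L₀) = 0.9628,
t_c = ln(5.040 × 0.9628) / (1.89 − 0.375) = ln(4.853) / 1.515 = 1.580/1.515 = 1.043 d.
D_c = (k_1/k_a) L₀ e^(−k_1 t_c) = (0.375/1.89) × 47.4 × e^(−0.375×1.043) = 0.1984 × 47.4 × 0.6764 = 6.361 mg/L.
x_c = v t_c = 0.712 m/s × 1.043 d × 86400 s/d = 64140 m ≈ 64.1 km.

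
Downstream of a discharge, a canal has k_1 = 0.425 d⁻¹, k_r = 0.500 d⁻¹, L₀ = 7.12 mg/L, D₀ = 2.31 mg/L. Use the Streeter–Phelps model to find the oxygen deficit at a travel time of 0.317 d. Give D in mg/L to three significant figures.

k_1 L₀/(k_r−k_1) = 0.425×7.12/(0.500−0.425) = 3.026/0.07500 = 40.35 mg/L.
e^(−k_1 t) = e^(−0.425×0.3170) = 0.8740; e^(−k_r t) = e^(−0.500×0.3170) = 0.8534.
D = 40.35 × (0.8740 − 0.8534) + 2.31 × 0.8534 = 0.8284 + 1.971 = 2.800 mg/L.

D ≈ 2.80 mg/L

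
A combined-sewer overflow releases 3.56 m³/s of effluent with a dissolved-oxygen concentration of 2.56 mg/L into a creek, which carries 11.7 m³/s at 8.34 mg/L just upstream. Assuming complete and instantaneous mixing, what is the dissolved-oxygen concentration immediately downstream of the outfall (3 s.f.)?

Flow-weighted mixing: C = (Q_r C_r + Q_w C_w)/(Q_r + Q_w)
= (11.7×8.34 + 3.56×2.56)/(11.7 + 3.56) = 106.7/15.26 = 6.992 mg/L.

6.99 mg/L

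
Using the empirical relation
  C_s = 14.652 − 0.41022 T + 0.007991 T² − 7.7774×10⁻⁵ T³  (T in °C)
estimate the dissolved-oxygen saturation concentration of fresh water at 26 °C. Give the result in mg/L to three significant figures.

C_s = 14.652 − 0.41022×26 + 0.007991×26² − 7.7774×10⁻⁵×26³ = 8.021 mg/L.

C_s ≈ 8.02 mg/L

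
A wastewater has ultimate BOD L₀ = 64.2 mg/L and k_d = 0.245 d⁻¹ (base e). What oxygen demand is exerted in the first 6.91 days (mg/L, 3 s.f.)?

y ≈ 52.4 mg/L

y_t = L₀(1 − e^(−k_d t)) = 64.2 × (1 − e^(−0.245×6.91))
= 64.2 × (1 − 0.1840) = 64.2 × 0.8160 = 52.39 mg/L.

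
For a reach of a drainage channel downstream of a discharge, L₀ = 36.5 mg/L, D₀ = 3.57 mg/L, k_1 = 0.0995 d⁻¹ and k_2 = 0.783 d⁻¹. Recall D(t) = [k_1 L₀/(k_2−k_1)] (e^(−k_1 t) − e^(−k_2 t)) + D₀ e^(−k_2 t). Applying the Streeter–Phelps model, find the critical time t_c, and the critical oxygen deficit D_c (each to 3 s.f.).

At the critical point dD/dt = 0, so k_1 L₀ e^(−k_1 t) = k_2 D. Substituting D(t) from the Streeter–Phelps equation and solving for t gives
t_c = ln[(k_2/k_1)(1 − D₀(k_2−k_1)/(k_1 L₀))] / (k_2−k_1).
Here k_2−k_1 = 0.6835 d⁻¹ and 1 − D₀(k_2−k_1)/(k_1 L₀) = 1 − 3.57×0.6835/(0.0995×36.5) = 0.3281, so
t_c = ln(7.869 × 0.3281) / 0.6835 = 0.9486 / 0.6835 = 1.388 d.
L(t_c) = L₀ e^(−k_1 t_c) = 36.5 × 0.8710 = 31.79 mg/L, and at the critical point k_2 D_c = k_1 L, so D_c = (0.0995/0.783) × 31.79 = 4.040 mg/L.

t_c ≈ 1.39 d; D_c ≈ 4.04 mg/L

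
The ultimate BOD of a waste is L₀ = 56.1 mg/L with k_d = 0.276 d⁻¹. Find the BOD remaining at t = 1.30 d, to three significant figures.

L ≈ 39.2 mg/L

L_t = L₀ e^(−k_d t) = 56.1 × e^(−0.276×1.30) = 56.1 × 0.6985 = 39.19 mg/L.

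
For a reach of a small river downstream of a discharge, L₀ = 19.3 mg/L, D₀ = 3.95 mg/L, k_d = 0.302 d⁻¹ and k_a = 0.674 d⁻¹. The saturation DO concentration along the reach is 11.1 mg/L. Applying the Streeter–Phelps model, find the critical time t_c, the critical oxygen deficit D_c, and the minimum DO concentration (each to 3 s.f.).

At the critical point dD/dt = 0, so k_d L₀ e^(−k_d t) = k_a D. Substituting D(t) from the Streeter–Phelps equation and solving for t gives
t_c = ln[(k_a/k_d)(1 − D₀(k_a−k_d)/(k_d L₀))] / (k_a−k_d).
Here k_a−k_d = 0.3720 d⁻¹ and 1 − D₀(k_a−k_d)/(k_d L₀) = 1 − 3.95×0.3720/(0.302×19.3) = 0.7479, so
t_c = ln(2.232 × 0.7479) / 0.3720 = 0.5123 / 0.3720 = 1.377 d.
D_c = (k_d/k_a) L₀ e^(−k_d t_c) = (0.302/0.674) × 19.3 × e^(−0.302×1.377) = 0.4481 × 19.3 × 0.6597 = 5.705 mg/L.
Minimum DO = C_s − D_c = 11.1 − 5.705 = 5.395 mg/L.

t_c ≈ 1.38 d; D_c ≈ 5.71 mg/L; min DO ≈ 5.39 mg/L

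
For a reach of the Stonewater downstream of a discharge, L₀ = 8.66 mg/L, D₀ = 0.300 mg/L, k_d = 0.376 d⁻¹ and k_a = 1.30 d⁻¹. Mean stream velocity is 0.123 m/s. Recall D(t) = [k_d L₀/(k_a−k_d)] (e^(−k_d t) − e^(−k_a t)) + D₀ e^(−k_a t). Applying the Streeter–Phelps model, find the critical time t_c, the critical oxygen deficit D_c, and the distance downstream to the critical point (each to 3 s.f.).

t_c ≈ 1.25 d; D_c ≈ 1.57 mg/L; x_c ≈ 13.2 km

At the critical point dD/dt = 0, so k_d L₀ e^(−k_d t) = k_a D. Substituting D(t) from the Streeter–Phelps equation and solving for t gives
t_c = ln[(k_a/k_d)(1 − D₀(k_a−k_d)/(k_d L₀))] / (k_a−k_d).
Here k_a−k_d = 0.9240 d⁻¹ and 1 − D₀(k_a−k_d)/(k_d L₀) = 1 − 0.300×0.9240/(0.376×8.66) = 0.9149, so
t_c = ln(3.457 × 0.9149) / 0.9240 = 1.152 / 0.9240 = 1.246 d.
D_c = (k_d/k_a) L₀ e^(−k_d t_c) = (0.376/1.30) × 8.66 × e^(−0.376×1.246) = 0.2892 × 8.66 × 0.6259 = 1.568 mg/L.
x_c = v t_c = 0.123 m/s × 1.246 d × 86400 s/d = 13240 m ≈ 13.2 km.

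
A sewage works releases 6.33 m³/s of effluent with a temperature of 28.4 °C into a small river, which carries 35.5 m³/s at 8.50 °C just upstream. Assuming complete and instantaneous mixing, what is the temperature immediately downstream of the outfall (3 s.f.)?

Flow-weighted mixing: C = (Q_r C_r + Q_w C_w)/(Q_r + Q_w)
= (35.5×8.50 + 6.33×28.4)/(35.5 + 6.33) = 481.5/41.83 = 11.51 °C.

11.5 °C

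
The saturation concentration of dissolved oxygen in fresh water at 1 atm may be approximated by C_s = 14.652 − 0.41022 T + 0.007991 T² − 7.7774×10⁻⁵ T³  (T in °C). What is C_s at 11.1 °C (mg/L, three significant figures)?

C_s ≈ 11.0 mg/L

C_s = 14.652 − 0.41022×11.1 + 0.007991×11.1² − 7.7774×10⁻⁵×11.1³ = 10.98 mg/L.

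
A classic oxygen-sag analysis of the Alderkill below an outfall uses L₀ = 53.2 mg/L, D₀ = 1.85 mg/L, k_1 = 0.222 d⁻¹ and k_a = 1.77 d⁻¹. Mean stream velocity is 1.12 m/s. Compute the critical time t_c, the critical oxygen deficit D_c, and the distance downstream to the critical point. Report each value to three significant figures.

At the critical point dD/dt = 0, so k_1 L₀ e^(−k_1 t) = k_a D. Substituting D(t) from the Streeter–Phelps equation and solving for t gives
t_c = ln[(k_a/k_1)(1 − D₀(k_a−k_1)/(k_1 L₀))] / (k_a−k_1).
Here k_a−k_1 = 1.548 d⁻¹ and 1 − D₀(k_a−k_1)/(k_1 L₀) = 1 − 1.85×1.548/(0.222×53.2) = 0.7575, so
t_c = ln(7.973 × 0.7575) / 1.548 = 1.798 / 1.548 = 1.162 d.
D_c = (k_1/k_a) L₀ e^(−k_1 t_c) = (0.222/1.77) × 53.2 × e^(−0.222×1.162) = 0.1254 × 53.2 × 0.7727 = 5.156 mg/L.
x_c = v t_c = 1.12 m/s × 1.162 d × 86400 s/d = 112400 m ≈ 112 km.

t_c ≈ 1.16 d; D_c ≈ 5.16 mg/L; x_c ≈ 112 km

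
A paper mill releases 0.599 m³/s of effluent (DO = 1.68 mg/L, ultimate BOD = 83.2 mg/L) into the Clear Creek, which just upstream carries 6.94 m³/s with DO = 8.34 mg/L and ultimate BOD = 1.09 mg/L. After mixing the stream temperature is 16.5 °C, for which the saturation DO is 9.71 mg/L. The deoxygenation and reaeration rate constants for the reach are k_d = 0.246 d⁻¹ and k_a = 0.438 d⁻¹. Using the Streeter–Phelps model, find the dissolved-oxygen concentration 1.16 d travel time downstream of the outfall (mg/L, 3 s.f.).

Mixed DO = (6.94×8.34 + 0.599×1.68)/(6.94+0.599) = 58.89/7.539 = 7.811 mg/L.
Mixed L₀ = (6.94×1.09 + 0.599×83.2)/(7.539) = 57.40/7.539 = 7.614 mg/L.
Initial deficit D₀ = C_s − DO₀ = 9.71 − 7.811 = 1.899 mg/L.
D(1.16) = [0.246×7.614/(0.438−0.246)](e^(−0.246×1.16) − e^(−0.438×1.16)) + 1.899 e^(−0.438×1.16)
= 9.755 × (0.7517 − 0.6016) + 1.899 × 0.6016 = 2.607 mg/L.
DO = 9.71 − 2.607 = 7.103 mg/L.

DO ≈ 7.10 mg/L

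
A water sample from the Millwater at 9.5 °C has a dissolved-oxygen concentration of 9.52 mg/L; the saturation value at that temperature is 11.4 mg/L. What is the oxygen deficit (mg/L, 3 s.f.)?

D ≈ 1.88 mg/L

D = C_s − C = 11.4 − 9.52 = 1.88 mg/L.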